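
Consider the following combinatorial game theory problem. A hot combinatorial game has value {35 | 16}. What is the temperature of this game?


The game is {35 | 16}, a switch {a | b} with numbers a > b.
Cooling {a | b} by t gives {a - t | b + t}, which stops being hot when a - t = b + t, i.e. at t = (a - b)/2. So the temperature of a switch is (a - b)/2.
Temperature = (Left option - Right option) / 2
= (35 - (16)) / 2
= 19 / 2
= 19/2

19/2


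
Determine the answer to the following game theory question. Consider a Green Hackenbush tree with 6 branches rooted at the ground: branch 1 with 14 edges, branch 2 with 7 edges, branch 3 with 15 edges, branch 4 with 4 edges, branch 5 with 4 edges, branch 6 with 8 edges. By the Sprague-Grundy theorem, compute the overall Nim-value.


The tree has 6 branches from the ground vertex.
In Green Hackenbush, the Nim-value of a simple path of length k is k.
Branch 1: length 14, Nim-value = 14
Branch 2: length 7, Nim-value = 7
Branch 3: length 15, Nim-value = 15
Branch 4: length 4, Nim-value = 4
Branch 5: length 4, Nim-value = 4
Branch 6: length 8, Nim-value = 8
Total Nim-value = XOR of all branch values:
0 XOR 14 = 14
14 XOR 7 = 9
9 XOR 15 = 6
6 XOR 4 = 2
2 XOR 4 = 6
6 XOR 8 = 14
Nim-value of the tree = 14

14


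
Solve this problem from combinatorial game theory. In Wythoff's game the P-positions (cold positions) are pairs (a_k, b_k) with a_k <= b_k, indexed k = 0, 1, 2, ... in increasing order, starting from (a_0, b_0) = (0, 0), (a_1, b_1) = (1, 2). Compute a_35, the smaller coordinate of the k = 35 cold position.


By Wythoff's theorem, a_k = floor(k * phi) and b_k = floor(k * phi^2) = a_k + k, where phi = (1 + sqrt(5))/2 is the golden ratio.
phi = (1 + sqrt(5))/2 = 1.618034
k = 35
k * phi = 35 * 1.618034 = 56.631190
a_35 = floor(k * phi) = 56

56


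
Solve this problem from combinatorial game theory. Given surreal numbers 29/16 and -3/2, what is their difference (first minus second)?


x = 29/16, y = -3/2
Converting to common denominator: 16
x = 29/16, y = -24/16
x - y = 29/16 - -3/2 = 53/16

53/16


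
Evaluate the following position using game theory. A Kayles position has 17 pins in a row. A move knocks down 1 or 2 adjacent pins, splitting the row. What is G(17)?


Kayles: a move removes 1 or 2 adjacent pins from a contiguous row.
Removing pins from a row of k leaves two independent rows (a, b) with a + b = k - 1 (one pin) or a + b = k - 2 (two pins); an end removal gives a = 0.
By Sprague-Grundy, G(k) = mex{ G(a) XOR G(b) } over all these splits. G(0) = 0.
G(1): splits (0,0):0^0=0 -> mex({0}) = 1
G(2): splits (0,1):0^1=1 (0,0):0^0=0 -> mex({0, 1}) = 2
G(3): splits (0,2):0^2=2 (1,1):1^1=0 (0,1):0^1=1 -> mex({0, 1, 2}) = 3
G(4): splits (0,3):0^3=3 (1,2):1^2=3 (0,2):0^2=2 (1,1):1^1=0 -> mex({0, 2, 3}) = 1
G(5): splits (0,4):0^1=1 (1,3):1^3=2 (2,2):2^2=0 (0,3):0^3=3 (1,2):1^2=3 -> mex({0, 1, 2, 3}) = 4
G(6) = mex({0, 1, 2, 4}) = 3
G(7) = mex({0, 1, 3, 4, 5}) = 2
G(8) = mex({0, 2, 3, 5, 6}) = 1
G(9) = mex({0, 1, 2, 3, 6, 7}) = 4
G(10) = mex({0, 1, 3, 4, 5, 7}) = 2
G(11) = mex({0, 1, 2, 3, 4, 5}) = 6
G(12) = mex({0, 1, 2, 3, 5, 6, 7}) = 4
G(13) = mex({0, 2, 3, 4, 6, 7}) = 1
G(14) = mex({0, 1, 4, 5, 6, 7}) = 2
G(15) = mex({0, 1, 2, 3, 4, 5, 6}) = 7
G(16) = mex({0, 2, 3, 5, 6, 7}) = 1
G(17) = mex({0, 1, 2, 3, 5, 6, 7}) = 4
Therefore G(17) = 4.

4


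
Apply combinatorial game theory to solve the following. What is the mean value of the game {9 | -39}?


Game = {9 | -39}, a switch {a | b} with numbers a > b.
Its thermograph has left wall a - t and right wall b + t, which meet at t = (a - b)/2, where both equal (a + b)/2. So the mast (mean value) is at (a + b)/2.
Mean = (9 + (-39))/2 = -30/2 = -15

-15


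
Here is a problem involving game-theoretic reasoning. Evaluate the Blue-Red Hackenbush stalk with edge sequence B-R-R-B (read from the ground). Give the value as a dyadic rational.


Edges (from ground): B-R-R-B
By Berlekamp's sign-expansion rule, a Blue-Red Hackenbush stalk has the value of the surreal number whose sign sequence is the edge sequence with B -> + and R -> -.
Sign sequence: +--+
Trace the sign expansion in the surreal number tree, starting from 0:
Edge 1: B (sign +) -> bounds (0, +inf), value = 1
Edge 2: R (sign -) -> bounds (0, 1), value = 1/2
Edge 3: R (sign -) -> bounds (0, 1/2), value = 1/4
Edge 4: B (sign +) -> bounds (1/4, 1/2), value = 3/8
Game value = 3/8

3/8


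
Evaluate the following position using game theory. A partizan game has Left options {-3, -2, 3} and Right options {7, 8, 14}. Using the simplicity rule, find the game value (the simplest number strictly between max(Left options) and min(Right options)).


Left options: {-3, -2, 3}, max = 3
Right options: {7, 8, 14}, min = 7
All options are numbers and max(Left) < min(Right), so by the simplicity theorem the value is the simplest (earliest-born) number strictly between 3 and 7.
Integers 4 through 6 all lie strictly between 3 and 7.
Among integers, the simplest (lowest birthday = smallest |n|; 0 is born on day 0, +-n on day n) is 4.
No non-integer in the interval can be simpler: if x is a non-integer in the interval, then floor(x) or ceil(x) also lies in the interval (the interval contains an integer), and both are proper prefixes of x's sign expansion, i.e. born earlier. So the game value is 4.
Game value = 4

4


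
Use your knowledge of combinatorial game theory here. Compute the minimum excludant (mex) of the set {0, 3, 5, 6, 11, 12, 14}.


Set = {0, 3, 5, 6, 11, 12, 14}
0 is in the set.
1 is NOT in the set. This is the mex.
mex = 1

1


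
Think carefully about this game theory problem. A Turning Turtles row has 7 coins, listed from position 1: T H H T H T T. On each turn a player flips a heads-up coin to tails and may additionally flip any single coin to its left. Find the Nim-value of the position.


Coins: T H H T H T T
Key fact: a single head at position k behaves exactly like a Nim heap of size k (turning it to T and optionally flipping a coin at j < k corresponds to moving the heap from k to j, or to 0), and heads combine as a disjunctive sum (two heads at the same place would cancel, matching j XOR j = 0). So the Nim-value is the XOR of the 1-indexed positions of the heads.
Face-up positions (1-indexed): [2, 3, 5]
XOR 0 with 2: 0 XOR 2 = 2
XOR 2 with 3: 2 XOR 3 = 1
XOR 1 with 5: 1 XOR 5 = 4
Nim-value = 4

4


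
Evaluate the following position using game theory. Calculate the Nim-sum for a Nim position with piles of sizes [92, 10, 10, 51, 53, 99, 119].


We need the XOR (exclusive or) of all pile sizes.
After XOR-ing pile 1 (size 92): 0 XOR 92 = 92
After XOR-ing pile 2 (size 10): 92 XOR 10 = 86
After XOR-ing pile 3 (size 10): 86 XOR 10 = 92
After XOR-ing pile 4 (size 51): 92 XOR 51 = 111
After XOR-ing pile 5 (size 53): 111 XOR 53 = 90
After XOR-ing pile 6 (size 99): 90 XOR 99 = 57
After XOR-ing pile 7 (size 119): 57 XOR 119 = 78
The Nim-value of this position is 78.

78


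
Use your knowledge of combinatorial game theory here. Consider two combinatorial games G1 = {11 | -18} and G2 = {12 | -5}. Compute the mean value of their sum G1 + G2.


G1 = {11 | -18}, G2 = {12 | -5}
Each is a switch {a | b} with numbers a > b; its mean value is (a + b)/2, and mean value is additive over game sums: m(G1 + G2) = m(G1) + m(G2).
Mean of G1 = (11 + (-18))/2 = -7/2 = -7/2
Mean of G2 = (12 + (-5))/2 = 7/2 = 7/2
Mean of G1 + G2 = -7/2 + 7/2 = 0

0


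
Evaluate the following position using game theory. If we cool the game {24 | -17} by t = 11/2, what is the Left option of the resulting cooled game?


Original game: {24 | -17} (a switch {a | b} with a > b).
Cooling by t (for t below the temperature (a - b)/2 = 41/2) taxes each move by t: {a | b} cooled by t is {a - t | b + t}.
Cooling amount: t = 11/2
Cooled Left option: 24 - 11/2 = 37/2
Cooled Right option: -17 + 11/2 = -23/2
Cooled game: {37/2 | -23/2}
Left option = 37/2

37/2


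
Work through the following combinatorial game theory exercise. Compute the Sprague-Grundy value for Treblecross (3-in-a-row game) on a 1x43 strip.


Treblecross: place X on empty cells; 3-in-a-row wins.
Playing within two cells of an existing X lets the opponent win at once, so sensible play treats the cells i-2..i+2 around each X as dead. The player left with no safe cell loses, so this is a normal-play take-away game on strips of safe cells.
Placing X at cell i (0-indexed) of a strip of k safe cells leaves independent strips of sizes max(0, i-2) and max(0, k-i-3). Hence G(k) = mex{ G(max(0,i-2)) XOR G(max(0,k-i-3)) : 0 <= i < k }, with G(0) = 0.
G(1): splits (0,0):0^0=0 -> mex({0}) = 1
G(2): splits (0,0):0^0=0 -> mex({0}) = 1
G(3): splits (0,0):0^0=0 -> mex({0}) = 1
G(4): splits (0,1):0^1=1 (0,0):0^0=0 -> mex({0, 1}) = 2
G(5): splits (0,2):0^1=1 (0,1):0^1=1 (0,0):0^0=0 -> mex({0, 1}) = 2
G(6) = mex({1}) = 0
G(7) = mex({0, 1, 2}) = 3
G(8) = mex({0, 1, 2}) = 3
G(9) = mex({0, 2}) = 1
G(10) = mex({0, 2, 3}) = 1
G(11) = mex({0, 3}) = 1
G(12) = mex({1, 3}) = 0
G(13) = mex({0, 1, 2, 3}) = 4
G(14) = mex({0, 1, 2}) = 3
G(15) = mex({0, 1, 2}) = 3
G(16) = mex({0, 1, 2, 4}) = 3
G(17) = mex({0, 1, 3, 4}) = 2
G(18) = mex({0, 1, 3, 4}) = 2
G(19) = mex({0, 1, 3, 5}) = 2
G(20) = mex({0, 1, 2, 3, 5}) = 4
G(21) = mex({0, 1, 2, 3, 5}) = 4
G(22) = mex({1, 2, 6}) = 0
G(23) = mex({0, 1, 2, 3, 4, 6}) = 5
G(24) = mex({0, 1, 2, 3, 4}) = 5
G(25) = mex({0, 1, 3, 4, 7}) = 2
G(26) = mex({0, 1, 3, 4, 5, 7}) = 2
G(27) = mex({0, 1, 3, 5}) = 2
G(28) = mex({0, 1, 2, 5}) = 3
G(29) = mex({0, 1, 2, 4, 5, 6}) = 3
G(30) = mex({1, 2, 4, 6}) = 0
G(31) = mex({0, 1, 2, 3, 4, 6}) = 5
G(32) = mex({1, 2, 3, 4, 7}) = 0
G(33) = mex({0, 3, 7}) = 1
G(34) = mex({0, 2, 3, 5, 7}) = 1
G(35) = mex({0, 2, 3, 5, 6}) = 1
G(36) = mex({0, 1, 2, 5, 6}) = 3
G(37) = mex({0, 1, 2, 4, 5, 6}) = 3
G(38) = mex({0, 1, 2, 4}) = 3
G(39) = mex({0, 1, 2, 3, 4, 7}) = 5
G(40) = mex({0, 1, 2, 3, 4, 5, 7}) = 6
G(41) = mex({0, 1, 2, 3, 5, 7}) = 4
G(42) = mex({0, 1, 2, 3, 5, 6, 7}) = 4
G(43) = mex({0, 2, 3, 5, 6}) = 1
Therefore G(43) = 1.

1


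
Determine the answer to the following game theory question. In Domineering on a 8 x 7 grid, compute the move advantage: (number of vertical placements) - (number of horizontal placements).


Board is 8 x 7 (rows x cols).
Left (vertical) placements: (rows-1) * cols = 7 * 7 = 49
Right (horizontal) placements: rows * (cols-1) = 8 * 6 = 48
Advantage = Left - Right = 49 - 48 = 1

1


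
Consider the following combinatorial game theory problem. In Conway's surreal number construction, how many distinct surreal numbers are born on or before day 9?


Day 0: {|} = 0 is born. Count = 1.
Day n: the number of surreal numbers born by day n is 2^(n+1) - 1.
By day 0: 2^1 - 1 = 1
By day 1: 2^2 - 1 = 3
By day 2: 2^3 - 1 = 7
By day 3: 2^4 - 1 = 15
By day 4: 2^5 - 1 = 31
By day 5: 2^6 - 1 = 63
By day 6: 2^7 - 1 = 127
By day 7: 2^8 - 1 = 255
By day 8: 2^9 - 1 = 511
By day 9: 2^10 - 1 = 1023
By day 9: 1023 surreal numbers.

1023


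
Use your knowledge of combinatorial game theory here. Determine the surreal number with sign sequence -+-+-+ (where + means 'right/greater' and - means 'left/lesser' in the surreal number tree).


Sign expansion: -+-+-+
Rule: track bounds (lo, hi), initially (-inf, +inf). On '+', the current value becomes lo and we move to the simplest number in (value, hi): value + 1 if hi = +inf, otherwise the midpoint (value + hi)/2. On '-', the current value becomes hi and we move to value - 1 if lo = -inf, otherwise the midpoint (lo + value)/2.
Start at 0.
Step 1: sign = -, move left. Bounds: (-inf, 0). Value = -1
Step 2: sign = +, move right. Bounds: (-1, 0). Value = -1/2
Step 3: sign = -, move left. Bounds: (-1, -1/2). Value = -3/4
Step 4: sign = +, move right. Bounds: (-3/4, -1/2). Value = -5/8
Step 5: sign = -, move left. Bounds: (-3/4, -5/8). Value = -11/16
Step 6: sign = +, move right. Bounds: (-11/16, -5/8). Value = -21/32
The surreal number with sign expansion -+-+-+ is -21/32.

-21/32


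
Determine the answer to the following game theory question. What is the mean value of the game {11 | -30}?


Game = {11 | -30}, a switch {a | b} with numbers a > b.
Its thermograph has left wall a - t and right wall b + t, which meet at t = (a - b)/2, where both equal (a + b)/2. So the mast (mean value) is at (a + b)/2.
Mean = (11 + (-30))/2 = -19/2 = -19/2

-19/2


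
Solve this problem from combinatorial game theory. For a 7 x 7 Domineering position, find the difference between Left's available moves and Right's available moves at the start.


Board is 7 x 7 (rows x cols).
Left (vertical) placements: (rows-1) * cols = 6 * 7 = 42
Right (horizontal) placements: rows * (cols-1) = 7 * 6 = 42
Advantage = Left - Right = 42 - 42 = 0

0


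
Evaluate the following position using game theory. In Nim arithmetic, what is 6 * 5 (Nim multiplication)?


Nim multiplication is bilinear over XOR: (u XOR v) * w = (u*w) XOR (v*w).
So we split each operand into its bit components and XOR the pairwise Nim products.
6 = 2 + 4 (as XOR of powers of 2).
5 = 1 + 4 (as XOR of powers of 2).
Using the standard Nim-product table on single bits:
  2*2 = 3,   2*4 = 8,   2*8 = 12,
  4*4 = 6,   4*8 = 11,  8*8 = 13,
and  1*x = x (identity), k*l = l*k (commutative).
Pairwise Nim products:
  2 * 1 = 2
  2 * 4 = 8
  4 * 1 = 4
  4 * 4 = 6
XOR them: 2 XOR 8 XOR 4 XOR 6 = 8.
Result: 6 * 5 = 8 (in Nim).

8


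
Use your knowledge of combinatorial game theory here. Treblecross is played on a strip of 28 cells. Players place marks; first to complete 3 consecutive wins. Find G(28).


Treblecross: place X on empty cells; 3-in-a-row wins.
Playing within two cells of an existing X lets the opponent win at once, so sensible play treats the cells i-2..i+2 around each X as dead. The player left with no safe cell loses, so this is a normal-play take-away game on strips of safe cells.
Placing X at cell i (0-indexed) of a strip of k safe cells leaves independent strips of sizes max(0, i-2) and max(0, k-i-3). Hence G(k) = mex{ G(max(0,i-2)) XOR G(max(0,k-i-3)) : 0 <= i < k }, with G(0) = 0.
G(1): splits (0,0):0^0=0 -> mex({0}) = 1
G(2): splits (0,0):0^0=0 -> mex({0}) = 1
G(3): splits (0,0):0^0=0 -> mex({0}) = 1
G(4): splits (0,1):0^1=1 (0,0):0^0=0 -> mex({0, 1}) = 2
G(5): splits (0,2):0^1=1 (0,1):0^1=1 (0,0):0^0=0 -> mex({0, 1}) = 2
G(6) = mex({1}) = 0
G(7) = mex({0, 1, 2}) = 3
G(8) = mex({0, 1, 2}) = 3
G(9) = mex({0, 2}) = 1
G(10) = mex({0, 2, 3}) = 1
G(11) = mex({0, 3}) = 1
G(12) = mex({1, 3}) = 0
G(13) = mex({0, 1, 2, 3}) = 4
G(14) = mex({0, 1, 2}) = 3
G(15) = mex({0, 1, 2}) = 3
G(16) = mex({0, 1, 2, 4}) = 3
G(17) = mex({0, 1, 3, 4}) = 2
G(18) = mex({0, 1, 3, 4}) = 2
G(19) = mex({0, 1, 3, 5}) = 2
G(20) = mex({0, 1, 2, 3, 5}) = 4
G(21) = mex({0, 1, 2, 3, 5}) = 4
G(22) = mex({1, 2, 6}) = 0
G(23) = mex({0, 1, 2, 3, 4, 6}) = 5
G(24) = mex({0, 1, 2, 3, 4}) = 5
G(25) = mex({0, 1, 3, 4, 7}) = 2
G(26) = mex({0, 1, 3, 4, 5, 7}) = 2
G(27) = mex({0, 1, 3, 5}) = 2
G(28) = mex({0, 1, 2, 5}) = 3
Therefore G(28) = 3.

3


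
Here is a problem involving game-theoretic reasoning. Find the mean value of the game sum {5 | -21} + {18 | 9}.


G1 = {5 | -21}, G2 = {18 | 9}
Each is a switch {a | b} with numbers a > b; its mean value is (a + b)/2, and mean value is additive over game sums: m(G1 + G2) = m(G1) + m(G2).
Mean of G1 = (5 + (-21))/2 = -16/2 = -8
Mean of G2 = (18 + (9))/2 = 27/2 = 27/2
Mean of G1 + G2 = -8 + 27/2 = 11/2

11/2


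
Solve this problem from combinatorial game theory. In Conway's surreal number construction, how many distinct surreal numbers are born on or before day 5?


Day 0: {|} = 0 is born. Count = 1.
Day n: the number of surreal numbers born by day n is 2^(n+1) - 1.
By day 0: 2^1 - 1 = 1
By day 1: 2^2 - 1 = 3
By day 2: 2^3 - 1 = 7
By day 3: 2^4 - 1 = 15
By day 4: 2^5 - 1 = 31
By day 5: 2^6 - 1 = 63
By day 5: 63 surreal numbers.

63


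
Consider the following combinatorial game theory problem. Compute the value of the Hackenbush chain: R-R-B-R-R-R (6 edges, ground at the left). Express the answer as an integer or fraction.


Edges (from ground): R-R-B-R-R-R
By Berlekamp's sign-expansion rule, a Blue-Red Hackenbush stalk has the value of the surreal number whose sign sequence is the edge sequence with B -> + and R -> -.
Sign sequence: --+---
Trace the sign expansion in the surreal number tree, starting from 0:
Edge 1: R (sign -) -> bounds (-inf, 0), value = -1
Edge 2: R (sign -) -> bounds (-inf, -1), value = -2
Edge 3: B (sign +) -> bounds (-2, -1), value = -3/2
Edge 4: R (sign -) -> bounds (-2, -3/2), value = -7/4
Edge 5: R (sign -) -> bounds (-2, -7/4), value = -15/8
Edge 6: R (sign -) -> bounds (-2, -15/8), value = -31/16
Game value = -31/16

-31/16


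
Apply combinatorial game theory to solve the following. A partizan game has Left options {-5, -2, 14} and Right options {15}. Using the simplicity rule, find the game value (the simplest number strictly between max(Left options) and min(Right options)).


Left options: {-5, -2, 14}, max = 14
Right options: {15}, min = 15
All options are numbers and max(Left) < min(Right), so by the simplicity theorem the value is the simplest (earliest-born) number strictly between 14 and 15.
No integer lies strictly between 14 and 15, so the value is the dyadic rational m/2^k in the interval with the smallest k (then m odd); search k = 1, 2, ...:
Denominator 2: 29/2 lies strictly between 14 and 15 -- found.
The simplest number in the interval is 29/2.
Game value = 29/2

29/2


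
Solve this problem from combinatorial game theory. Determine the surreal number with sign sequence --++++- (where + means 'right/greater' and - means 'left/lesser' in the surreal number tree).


Sign expansion: --++++-
Rule: track bounds (lo, hi), initially (-inf, +inf). On '+', the current value becomes lo and we move to the simplest number in (value, hi): value + 1 if hi = +inf, otherwise the midpoint (value + hi)/2. On '-', the current value becomes hi and we move to value - 1 if lo = -inf, otherwise the midpoint (lo + value)/2.
Start at 0.
Step 1: sign = -, move left. Bounds: (-inf, 0). Value = -1
Step 2: sign = -, move left. Bounds: (-inf, -1). Value = -2
Step 3: sign = +, move right. Bounds: (-2, -1). Value = -3/2
Step 4: sign = +, move right. Bounds: (-3/2, -1). Value = -5/4
Step 5: sign = +, move right. Bounds: (-5/4, -1). Value = -9/8
Step 6: sign = +, move right. Bounds: (-9/8, -1). Value = -17/16
Step 7: sign = -, move left. Bounds: (-9/8, -17/16). Value = -35/32
The surreal number with sign expansion --++++- is -35/32.

-35/32


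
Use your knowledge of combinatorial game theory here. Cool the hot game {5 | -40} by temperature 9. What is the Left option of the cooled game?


Original game: {5 | -40} (a switch {a | b} with a > b).
Cooling by t (for t below the temperature (a - b)/2 = 45/2) taxes each move by t: {a | b} cooled by t is {a - t | b + t}.
Cooling amount: t = 9
Cooled Left option: 5 - 9 = -4
Cooled Right option: -40 + 9 = -31
Cooled game: {-4 | -31}
Left option = -4

-4


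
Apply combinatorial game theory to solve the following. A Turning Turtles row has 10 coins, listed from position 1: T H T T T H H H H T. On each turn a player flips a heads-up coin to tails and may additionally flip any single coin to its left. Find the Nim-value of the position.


Coins: T H T T T H H H H T
Key fact: a single head at position k behaves exactly like a Nim heap of size k (turning it to T and optionally flipping a coin at j < k corresponds to moving the heap from k to j, or to 0), and heads combine as a disjunctive sum (two heads at the same place would cancel, matching j XOR j = 0). So the Nim-value is the XOR of the 1-indexed positions of the heads.
Face-up positions (1-indexed): [2, 6, 7, 8, 9]
XOR 0 with 2: 0 XOR 2 = 2
XOR 2 with 6: 2 XOR 6 = 4
XOR 4 with 7: 4 XOR 7 = 3
XOR 3 with 8: 3 XOR 8 = 11
XOR 11 with 9: 11 XOR 9 = 2
Nim-value = 2

2


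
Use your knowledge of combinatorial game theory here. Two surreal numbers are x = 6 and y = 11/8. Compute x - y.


x = 6, y = 11/8
Converting to common denominator: 8
x = 48/8, y = 11/8
x - y = 6 - 11/8 = 37/8

37/8


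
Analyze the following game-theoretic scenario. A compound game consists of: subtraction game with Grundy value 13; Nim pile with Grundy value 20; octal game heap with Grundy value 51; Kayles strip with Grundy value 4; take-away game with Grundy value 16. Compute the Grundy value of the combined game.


By the Sprague-Grundy theorem, the Grundy value of a sum of games is the XOR of individual Grundy values.
subtraction game: Grundy value = 13. Running XOR: 0 XOR 13 = 13
Nim pile: Grundy value = 20. Running XOR: 13 XOR 20 = 25
octal game heap: Grundy value = 51. Running XOR: 25 XOR 51 = 42
Kayles strip: Grundy value = 4. Running XOR: 42 XOR 4 = 46
take-away game: Grundy value = 16. Running XOR: 46 XOR 16 = 62
The combined Grundy value is 62.

62


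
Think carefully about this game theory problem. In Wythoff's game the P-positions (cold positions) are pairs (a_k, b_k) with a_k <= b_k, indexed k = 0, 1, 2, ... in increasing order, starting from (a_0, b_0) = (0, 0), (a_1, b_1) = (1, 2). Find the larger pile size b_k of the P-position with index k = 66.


By Wythoff's theorem, a_k = floor(k * phi) and b_k = floor(k * phi^2) = a_k + k, where phi = (1 + sqrt(5))/2 is the golden ratio.
phi = (1 + sqrt(5))/2 = 1.618034
phi^2 = phi + 1 = 2.618034
k = 66
k * phi^2 = 66 * 2.618034 = 172.790243
b_66 = floor(k * phi^2) = 172 (check: a_66 + k = 106 + 66 = 172)

172


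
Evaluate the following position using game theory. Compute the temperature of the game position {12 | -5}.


The game is {12 | -5}, a switch {a | b} with numbers a > b.
Cooling {a | b} by t gives {a - t | b + t}, which stops being hot when a - t = b + t, i.e. at t = (a - b)/2. So the temperature of a switch is (a - b)/2.
Temperature = (Left option - Right option) / 2
= (12 - (-5)) / 2
= 17 / 2
= 17/2

17/2


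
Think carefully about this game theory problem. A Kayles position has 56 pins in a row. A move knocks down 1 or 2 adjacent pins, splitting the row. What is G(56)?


Kayles: a move removes 1 or 2 adjacent pins from a contiguous row.
Removing pins from a row of k leaves two independent rows (a, b) with a + b = k - 1 (one pin) or a + b = k - 2 (two pins); an end removal gives a = 0.
By Sprague-Grundy, G(k) = mex{ G(a) XOR G(b) } over all these splits. G(0) = 0.
G(1): splits (0,0):0^0=0 -> mex({0}) = 1
G(2): splits (0,1):0^1=1 (0,0):0^0=0 -> mex({0, 1}) = 2
G(3): splits (0,2):0^2=2 (1,1):1^1=0 (0,1):0^1=1 -> mex({0, 1, 2}) = 3
G(4): splits (0,3):0^3=3 (1,2):1^2=3 (0,2):0^2=2 (1,1):1^1=0 -> mex({0, 2, 3}) = 1
G(5): splits (0,4):0^1=1 (1,3):1^3=2 (2,2):2^2=0 (0,3):0^3=3 (1,2):1^2=3 -> mex({0, 1, 2, 3}) = 4
G(6) = mex({0, 1, 2, 4}) = 3
G(7) = mex({0, 1, 3, 4, 5}) = 2
G(8) = mex({0, 2, 3, 5, 6}) = 1
G(9) = mex({0, 1, 2, 3, 6, 7}) = 4
G(10) = mex({0, 1, 3, 4, 5, 7}) = 2
G(11) = mex({0, 1, 2, 3, 4, 5}) = 6
G(12) = mex({0, 1, 2, 3, 5, 6, 7}) = 4
G(13) = mex({0, 2, 3, 4, 6, 7}) = 1
G(14) = mex({0, 1, 4, 5, 6, 7}) = 2
G(15) = mex({0, 1, 2, 3, 4, 5, 6}) = 7
G(16) = mex({0, 2, 3, 5, 6, 7}) = 1
G(17) = mex({0, 1, 2, 3, 5, 6, 7}) = 4
G(18) = mex({0, 1, 2, 4, 5, 6}) = 3
G(19) = mex({0, 1, 3, 4, 5, 7}) = 2
G(20) = mex({0, 2, 3, 4, 5, 6, 7}) = 1
G(21) = mex({0, 1, 2, 3, 5, 6, 7}) = 4
G(22) = mex({0, 1, 2, 3, 4, 5, 7}) = 6
G(23) = mex({0, 1, 2, 3, 4, 5, 6}) = 7
G(24) = mex({0, 1, 2, 3, 5, 6, 7}) = 4
G(25) = mex({0, 2, 3, 4, 6, 7}) = 1
G(26) = mex({0, 1, 3, 4, 5, 6, 7}) = 2
G(27) = mex({0, 1, 2, 3, 4, 5, 6, 7}) = 8
G(28) = mex({0, 1, 2, 3, 4, 6, 7, 8}) = 5
G(29) = mex({0, 1, 2, 3, 5, 6, 7, 8, 9}) = 4
G(30) = mex({0, 1, 2, 3, 4, 5, 6, 9, 10}) = 7
G(31) = mex({0, 1, 3, 4, 5, 7, 10, 11}) = 2
G(32) = mex({0, 2, 3, 4, 5, 6, 7, 9, 11}) = 1
G(33) = mex({0, 1, 2, 3, 4, 5, 6, 7, 9, 12}) = 8
G(34) = mex({0, 1, 2, 3, 4, 5, 7, 8, 11, 12}) = 6
G(35) = mex({0, 1, 2, 3, 4, 5, 6, 8, 9, 10, 11}) = 7
G(36) = mex({0, 1, 2, 3, 5, 6, 7, 9, 10}) = 4
G(37) = mex({0, 2, 3, 4, 6, 7, 9, 10, 11, 12}) = 1
G(38) = mex({0, 1, 3, 4, 5, 6, 7, 9, 10, 11, 12}) = 2
G(39) = mex({0, 1, 2, 4, 5, 6, 7, 9, 10, 12, 14}) = 3
G(40) = mex({0, 2, 3, 4, 6, 7, 11, 12, 14}) = 1
G(41) = mex({0, 1, 2, 3, 5, 6, 7, 9, 10, 11, 12}) = 4
G(42) = mex({0, 1, 2, 3, 4, 5, 6, 9, 10}) = 7
G(43) = mex({0, 1, 3, 4, 5, 7, 9, 10, 12, 15}) = 2
G(44) = mex({0, 2, 3, 4, 5, 6, 7, 9, 10, 12, 15}) = 1
G(45) = mex({0, 1, 2, 3, 4, 5, 6, 7, 9, 10, 12, 14}) = 8
G(46) = mex({0, 1, 3, 4, 5, 7, 8, 11, 12, 14}) = 2
G(47) = mex({0, 1, 2, 3, 4, 5, 6, 8, 9, 10, 11, 12}) = 7
G(48) = mex({0, 1, 2, 3, 5, 6, 7, 9, 10}) = 4
G(49) = mex({0, 2, 3, 4, 6, 7, 9, 10, 11, 12, 15}) = 1
G(50) = mex({0, 1, 4, 5, 6, 7, 9, 11, 12, 14, 15}) = 2
G(51) = mex({0, 1, 2, 3, 4, 5, 6, 7, 9, 12, 14, 15}) = 8
G(52) = mex({0, 2, 3, 4, 5, 6, 7, 8, 11, 12, 15}) = 1
G(53) = mex({0, 1, 2, 3, 5, 6, 7, 8, 9, 10, 11, 12}) = 4
G(54) = mex({0, 1, 2, 3, 4, 5, 6, 9, 10}) = 7
G(55) = mex({0, 1, 3, 4, 5, 7, 9, 10, 11, 12}) = 2
G(56) = mex({0, 2, 3, 4, 5, 6, 7, 9, 10, 11, 12, 13, 14}) = 1
Therefore G(56) = 1.

1


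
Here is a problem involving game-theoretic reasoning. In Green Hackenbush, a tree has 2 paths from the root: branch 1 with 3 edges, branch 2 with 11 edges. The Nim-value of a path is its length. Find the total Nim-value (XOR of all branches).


The tree has 2 branches from the ground vertex.
In Green Hackenbush, the Nim-value of a simple path of length k is k.
Branch 1: length 3, Nim-value = 3
Branch 2: length 11, Nim-value = 11
Total Nim-value = XOR of all branch values:
0 XOR 3 = 3
3 XOR 11 = 8
Nim-value of the tree = 8

8


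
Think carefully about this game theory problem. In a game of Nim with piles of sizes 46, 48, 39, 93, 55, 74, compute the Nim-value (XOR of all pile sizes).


We need the XOR (exclusive or) of all pile sizes.
After XOR-ing pile 1 (size 46): 0 XOR 46 = 46
After XOR-ing pile 2 (size 48): 46 XOR 48 = 30
After XOR-ing pile 3 (size 39): 30 XOR 39 = 57
After XOR-ing pile 4 (size 93): 57 XOR 93 = 100
After XOR-ing pile 5 (size 55): 100 XOR 55 = 83
After XOR-ing pile 6 (size 74): 83 XOR 74 = 25
The Nim-value of this position is 25.

25


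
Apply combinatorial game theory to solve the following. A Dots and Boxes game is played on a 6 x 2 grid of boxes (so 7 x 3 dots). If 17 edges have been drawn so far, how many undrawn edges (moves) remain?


Grid: 6 x 2 boxes, i.e. 7 rows and 3 columns of dots.
Horizontal edges: (rows + 1) * cols = 7 * 2 = 14
Vertical edges: rows * (cols + 1) = 6 * 3 = 18
Total edges: 14 + 18 = 32
Edges drawn: 17
Remaining: 32 - 17 = 15

15


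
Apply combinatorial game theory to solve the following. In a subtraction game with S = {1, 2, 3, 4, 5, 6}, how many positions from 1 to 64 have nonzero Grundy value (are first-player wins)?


Subtraction set S = {1, 2, 3, 4, 5, 6}, so G(n) = n mod 7.
G(n) = 0 when n is a multiple of 7.
Multiples of 7 in [1, 64]: 9
N-positions (nonzero Grundy) = 64 - 9 = 55

55


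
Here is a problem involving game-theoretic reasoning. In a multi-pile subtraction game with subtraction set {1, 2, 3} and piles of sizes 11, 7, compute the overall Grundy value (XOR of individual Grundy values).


Subtraction set: {1, 2, 3}
For this subtraction set, G(n) = n mod 4 (period = max + 1 = 4).
Pile 1 (size 11): G(11) = 11 mod 4 = 3
Pile 2 (size 7): G(7) = 7 mod 4 = 3
Total Grundy value = XOR of all: 3 XOR 3 = 0

0


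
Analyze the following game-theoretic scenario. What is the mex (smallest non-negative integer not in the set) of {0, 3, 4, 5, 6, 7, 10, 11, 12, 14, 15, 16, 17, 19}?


Set = {0, 3, 4, 5, 6, 7, 10, 11, 12, 14, 15, 16, 17, 19}
0 is in the set.
1 is NOT in the set. This is the mex.
mex = 1

1


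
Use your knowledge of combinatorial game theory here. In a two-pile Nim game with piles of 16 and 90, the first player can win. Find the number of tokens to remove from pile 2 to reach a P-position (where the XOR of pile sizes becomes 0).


Piles: 16 and 90
Current XOR: 16 XOR 90 = 74 (non-zero, so this is an N-position).
To make the XOR zero, we need to find a move that balances the piles.
For pile 2 (size 90): target = 90 XOR 74 = 16
We reduce pile 2 from 90 to 16.
Tokens removed: 90 - 16 = 74
Verification: 16 XOR 16 = 0

74


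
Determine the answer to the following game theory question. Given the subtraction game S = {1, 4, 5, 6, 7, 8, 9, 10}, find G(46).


The subtraction set is S = {1, 4, 5, 6, 7, 8, 9, 10}.
G(k) = mex{ G(k - s) : s in S, s <= k }. We compute iteratively: G(0) = 0.
G(1) = mex({0}) = 1
G(2) = mex({1}) = 0
G(3) = mex({0}) = 1
G(4) = mex({0, 1}) = 2
G(5) = mex({0, 1, 2}) = 3
G(6) = mex({0, 1, 3}) = 2
G(7) = mex({0, 1, 2}) = 3
G(8) = mex({0, 1, 2, 3}) = 4
G(9) = mex({0, 1, 2, 3, 4}) = 5
G(10) = mex({0, 1, 2, 3, 5}) = 4
G(11) = mex({0, 1, 2, 3, 4}) = 5
G(12) = mex({0, 1, 2, 3, 4, 5}) = 6
G(13) = mex({1, 2, 3, 4, 5, 6}) = 0
G(14) = mex({0, 2, 3, 4, 5}) = 1
G(15) = mex({1, 2, 3, 4, 5}) = 0
G(16) = mex({0, 2, 3, 4, 5, 6}) = 1
G(17) = mex({0, 1, 3, 4, 5, 6}) = 2
G(18) = mex({0, 1, 2, 4, 5, 6}) = 3
G(19) = mex({0, 1, 3, 4, 5, 6}) = 2
G(20) = mex({0, 1, 2, 4, 5, 6}) = 3
G(21) = mex({0, 1, 2, 3, 5, 6}) = 4
G(22) = mex({0, 1, 2, 3, 4, 6}) = 5
Observe that G(13)..G(22) = 0, 1, 0, 1, 2, 3, 2, 3, 4, 5 repeats G(0)..G(9) = 0, 1, 0, 1, 2, 3, 2, 3, 4, 5.
For k >= max(S) = 10, G(k) is determined by the previous 10 values G(k-10)..G(k-1); a window of 10 consecutive values has recurred shifted by 13, so by induction G(k + 13) = G(k) for all k >= 0: the sequence is periodic from the start with period 13.
One period: G(0..12) = 0, 1, 0, 1, 2, 3, 2, 3, 4, 5, 4, 5, 6.
46 mod 13 = 7, so G(46) = G(7) = 3.

3


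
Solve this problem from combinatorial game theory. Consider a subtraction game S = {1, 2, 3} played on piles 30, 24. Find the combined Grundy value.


Subtraction set: {1, 2, 3}
For this subtraction set, G(n) = n mod 4 (period = max + 1 = 4).
Pile 1 (size 30): G(30) = 30 mod 4 = 2
Pile 2 (size 24): G(24) = 24 mod 4 = 0
Total Grundy value = XOR of all: 2 XOR 0 = 2

2


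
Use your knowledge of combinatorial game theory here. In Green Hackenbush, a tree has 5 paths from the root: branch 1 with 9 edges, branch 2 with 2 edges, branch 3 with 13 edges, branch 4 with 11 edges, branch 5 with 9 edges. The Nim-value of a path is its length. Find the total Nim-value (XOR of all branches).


The tree has 5 branches from the ground vertex.
In Green Hackenbush, the Nim-value of a simple path of length k is k.
Branch 1: length 9, Nim-value = 9
Branch 2: length 2, Nim-value = 2
Branch 3: length 13, Nim-value = 13
Branch 4: length 11, Nim-value = 11
Branch 5: length 9, Nim-value = 9
Total Nim-value = XOR of all branch values:
0 XOR 9 = 9
9 XOR 2 = 11
11 XOR 13 = 6
6 XOR 11 = 13
13 XOR 9 = 4
Nim-value of the tree = 4

4


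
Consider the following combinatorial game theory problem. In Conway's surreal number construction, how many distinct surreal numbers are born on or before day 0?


Day 0: {|} = 0 is born. Count = 1.
Day n: the number of surreal numbers born by day n is 2^(n+1) - 1.
By day 0: 2^1 - 1 = 1
By day 0: 1 surreal numbers.

1


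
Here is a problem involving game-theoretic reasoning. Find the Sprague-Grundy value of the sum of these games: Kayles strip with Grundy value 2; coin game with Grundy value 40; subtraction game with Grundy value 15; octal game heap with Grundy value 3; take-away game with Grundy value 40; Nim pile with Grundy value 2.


By the Sprague-Grundy theorem, the Grundy value of a sum of games is the XOR of individual Grundy values.
Kayles strip: Grundy value = 2. Running XOR: 0 XOR 2 = 2
coin game: Grundy value = 40. Running XOR: 2 XOR 40 = 42
subtraction game: Grundy value = 15. Running XOR: 42 XOR 15 = 37
octal game heap: Grundy value = 3. Running XOR: 37 XOR 3 = 38
take-away game: Grundy value = 40. Running XOR: 38 XOR 40 = 14
Nim pile: Grundy value = 2. Running XOR: 14 XOR 2 = 12
The combined Grundy value is 12.

12


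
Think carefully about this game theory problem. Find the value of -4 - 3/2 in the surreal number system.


x = -4, y = 3/2
Converting to common denominator: 2
x = -8/2, y = 3/2
x - y = -4 - 3/2 = -11/2

-11/2


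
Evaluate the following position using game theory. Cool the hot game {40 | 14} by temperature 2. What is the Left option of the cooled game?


Original game: {40 | 14} (a switch {a | b} with a > b).
Cooling by t (for t below the temperature (a - b)/2 = 13) taxes each move by t: {a | b} cooled by t is {a - t | b + t}.
Cooling amount: t = 2
Cooled Left option: 40 - 2 = 38
Cooled Right option: 14 + 2 = 16
Cooled game: {38 | 16}
Left option = 38

38


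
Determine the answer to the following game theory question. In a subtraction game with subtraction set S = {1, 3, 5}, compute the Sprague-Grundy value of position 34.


The subtraction set is S = {1, 3, 5}.
G(k) = mex{ G(k - s) : s in S, s <= k }. We compute iteratively: G(0) = 0.
G(1) = mex({0}) = 1
G(2) = mex({1}) = 0
G(3) = mex({0}) = 1
G(4) = mex({1}) = 0
G(5) = mex({0}) = 1
G(6) = mex({1}) = 0
Observe that G(2)..G(6) = 0, 1, 0, 1, 0 repeats G(0)..G(4) = 0, 1, 0, 1, 0.
For k >= max(S) = 5, G(k) is determined by the previous 5 values G(k-5)..G(k-1); a window of 5 consecutive values has recurred shifted by 2, so by induction G(k + 2) = G(k) for all k >= 0: the sequence is periodic from the start with period 2.
One period: G(0..1) = 0, 1.
34 mod 2 = 0, so G(34) = G(0) = 0.

0


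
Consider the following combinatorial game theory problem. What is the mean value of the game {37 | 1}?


Game = {37 | 1}, a switch {a | b} with numbers a > b.
Its thermograph has left wall a - t and right wall b + t, which meet at t = (a - b)/2, where both equal (a + b)/2. So the mast (mean value) is at (a + b)/2.
Mean = (37 + (1))/2 = 38/2 = 19

19


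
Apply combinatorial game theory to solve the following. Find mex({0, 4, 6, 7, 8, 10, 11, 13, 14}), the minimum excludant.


Set = {0, 4, 6, 7, 8, 10, 11, 13, 14}
0 is in the set.
1 is NOT in the set. This is the mex.
mex = 1

1


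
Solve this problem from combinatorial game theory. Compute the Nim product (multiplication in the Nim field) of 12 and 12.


Nim multiplication is bilinear over XOR: (u XOR v) * w = (u*w) XOR (v*w).
So we split each operand into its bit components and XOR the pairwise Nim products.
12 = 4 + 8 (as XOR of powers of 2).
12 = 4 + 8 (as XOR of powers of 2).
Using the standard Nim-product table on single bits:
  2*2 = 3,   2*4 = 8,   2*8 = 12,
  4*4 = 6,   4*8 = 11,  8*8 = 13,
and  1*x = x (identity), k*l = l*k (commutative).
Pairwise Nim products:
  4 * 4 = 6
  4 * 8 = 11
  8 * 4 = 11
  8 * 8 = 13
XOR them: 6 XOR 11 XOR 11 XOR 13 = 11.
Result: 12 * 12 = 11 (in Nim).

11


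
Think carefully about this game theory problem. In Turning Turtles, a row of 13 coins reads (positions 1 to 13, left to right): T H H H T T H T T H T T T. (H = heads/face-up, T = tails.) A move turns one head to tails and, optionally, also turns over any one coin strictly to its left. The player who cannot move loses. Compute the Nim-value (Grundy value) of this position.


Coins: T H H H T T H T T H T T T
Key fact: a single head at position k behaves exactly like a Nim heap of size k (turning it to T and optionally flipping a coin at j < k corresponds to moving the heap from k to j, or to 0), and heads combine as a disjunctive sum (two heads at the same place would cancel, matching j XOR j = 0). So the Nim-value is the XOR of the 1-indexed positions of the heads.
Face-up positions (1-indexed): [2, 3, 4, 7, 10]
XOR 0 with 2: 0 XOR 2 = 2
XOR 2 with 3: 2 XOR 3 = 1
XOR 1 with 4: 1 XOR 4 = 5
XOR 5 with 7: 5 XOR 7 = 2
XOR 2 with 10: 2 XOR 10 = 8
Nim-value = 8

8


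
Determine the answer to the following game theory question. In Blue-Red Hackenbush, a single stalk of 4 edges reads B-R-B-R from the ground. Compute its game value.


Edges (from ground): B-R-B-R
By Berlekamp's sign-expansion rule, a Blue-Red Hackenbush stalk has the value of the surreal number whose sign sequence is the edge sequence with B -> + and R -> -.
Sign sequence: +-+-
Trace the sign expansion in the surreal number tree, starting from 0:
Edge 1: B (sign +) -> bounds (0, +inf), value = 1
Edge 2: R (sign -) -> bounds (0, 1), value = 1/2
Edge 3: B (sign +) -> bounds (1/2, 1), value = 3/4
Edge 4: R (sign -) -> bounds (1/2, 3/4), value = 5/8
Game value = 5/8

5/8


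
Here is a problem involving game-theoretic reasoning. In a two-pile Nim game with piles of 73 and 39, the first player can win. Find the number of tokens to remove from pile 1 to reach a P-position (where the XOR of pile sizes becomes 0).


Piles: 73 and 39
Current XOR: 73 XOR 39 = 110 (non-zero, so this is an N-position).
To make the XOR zero, we need to find a move that balances the piles.
For pile 1 (size 73): target = 73 XOR 110 = 39
We reduce pile 1 from 73 to 39.
Tokens removed: 73 - 39 = 34
Verification: 39 XOR 39 = 0

34


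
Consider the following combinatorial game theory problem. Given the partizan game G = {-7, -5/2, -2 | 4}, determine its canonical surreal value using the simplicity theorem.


Left options: {-7, -5/2, -2}, max = -2
Right options: {4}, min = 4
All options are numbers and max(Left) < min(Right), so by the simplicity theorem the value is the simplest (earliest-born) number strictly between -2 and 4.
Integers -1 through 3 all lie strictly between -2 and 4.
Among integers, the simplest (lowest birthday = smallest |n|; 0 is born on day 0, +-n on day n) is 0.
No non-integer in the interval can be simpler: if x is a non-integer in the interval, then floor(x) or ceil(x) also lies in the interval (the interval contains an integer), and both are proper prefixes of x's sign expansion, i.e. born earlier. So the game value is 0.
Game value = 0

0


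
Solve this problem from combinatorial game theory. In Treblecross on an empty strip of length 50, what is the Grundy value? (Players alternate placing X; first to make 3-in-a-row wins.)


Treblecross: place X on empty cells; 3-in-a-row wins.
Playing within two cells of an existing X lets the opponent win at once, so sensible play treats the cells i-2..i+2 around each X as dead. The player left with no safe cell loses, so this is a normal-play take-away game on strips of safe cells.
Placing X at cell i (0-indexed) of a strip of k safe cells leaves independent strips of sizes max(0, i-2) and max(0, k-i-3). Hence G(k) = mex{ G(max(0,i-2)) XOR G(max(0,k-i-3)) : 0 <= i < k }, with G(0) = 0.
G(1): splits (0,0):0^0=0 -> mex({0}) = 1
G(2): splits (0,0):0^0=0 -> mex({0}) = 1
G(3): splits (0,0):0^0=0 -> mex({0}) = 1
G(4): splits (0,1):0^1=1 (0,0):0^0=0 -> mex({0, 1}) = 2
G(5): splits (0,2):0^1=1 (0,1):0^1=1 (0,0):0^0=0 -> mex({0, 1}) = 2
G(6) = mex({1}) = 0
G(7) = mex({0, 1, 2}) = 3
G(8) = mex({0, 1, 2}) = 3
G(9) = mex({0, 2}) = 1
G(10) = mex({0, 2, 3}) = 1
G(11) = mex({0, 3}) = 1
G(12) = mex({1, 3}) = 0
G(13) = mex({0, 1, 2, 3}) = 4
G(14) = mex({0, 1, 2}) = 3
G(15) = mex({0, 1, 2}) = 3
G(16) = mex({0, 1, 2, 4}) = 3
G(17) = mex({0, 1, 3, 4}) = 2
G(18) = mex({0, 1, 3, 4}) = 2
G(19) = mex({0, 1, 3, 5}) = 2
G(20) = mex({0, 1, 2, 3, 5}) = 4
G(21) = mex({0, 1, 2, 3, 5}) = 4
G(22) = mex({1, 2, 6}) = 0
G(23) = mex({0, 1, 2, 3, 4, 6}) = 5
G(24) = mex({0, 1, 2, 3, 4}) = 5
G(25) = mex({0, 1, 3, 4, 7}) = 2
G(26) = mex({0, 1, 3, 4, 5, 7}) = 2
G(27) = mex({0, 1, 3, 5}) = 2
G(28) = mex({0, 1, 2, 5}) = 3
G(29) = mex({0, 1, 2, 4, 5, 6}) = 3
G(30) = mex({1, 2, 4, 6}) = 0
G(31) = mex({0, 1, 2, 3, 4, 6}) = 5
G(32) = mex({1, 2, 3, 4, 7}) = 0
G(33) = mex({0, 3, 7}) = 1
G(34) = mex({0, 2, 3, 5, 7}) = 1
G(35) = mex({0, 2, 3, 5, 6}) = 1
G(36) = mex({0, 1, 2, 5, 6}) = 3
G(37) = mex({0, 1, 2, 4, 5, 6}) = 3
G(38) = mex({0, 1, 2, 4}) = 3
G(39) = mex({0, 1, 2, 3, 4, 7}) = 5
G(40) = mex({0, 1, 2, 3, 4, 5, 7}) = 6
G(41) = mex({0, 1, 2, 3, 5, 7}) = 4
G(42) = mex({0, 1, 2, 3, 5, 6, 7}) = 4
G(43) = mex({0, 2, 3, 5, 6}) = 1
G(44) = mex({1, 2, 3, 4, 5, 6}) = 0
G(45) = mex({0, 1, 2, 3, 4, 6, 7}) = 5
G(46) = mex({0, 1, 2, 3, 4, 7}) = 5
G(47) = mex({0, 1, 2, 3, 4, 5, 7}) = 6
G(48) = mex({0, 1, 2, 3, 4, 5, 7}) = 6
G(49) = mex({0, 1, 3, 4, 5, 7}) = 2
G(50) = mex({0, 1, 2, 3, 4, 5, 6}) = 7
Therefore G(50) = 7.

7


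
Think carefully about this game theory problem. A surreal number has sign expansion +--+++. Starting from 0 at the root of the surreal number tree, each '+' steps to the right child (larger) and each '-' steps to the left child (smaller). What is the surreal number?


Sign expansion: +--+++
Rule: track bounds (lo, hi), initially (-inf, +inf). On '+', the current value becomes lo and we move to the simplest number in (value, hi): value + 1 if hi = +inf, otherwise the midpoint (value + hi)/2. On '-', the current value becomes hi and we move to value - 1 if lo = -inf, otherwise the midpoint (lo + value)/2.
Start at 0.
Step 1: sign = +, move right. Bounds: (0, +inf). Value = 1
Step 2: sign = -, move left. Bounds: (0, 1). Value = 1/2
Step 3: sign = -, move left. Bounds: (0, 1/2). Value = 1/4
Step 4: sign = +, move right. Bounds: (1/4, 1/2). Value = 3/8
Step 5: sign = +, move right. Bounds: (3/8, 1/2). Value = 7/16
Step 6: sign = +, move right. Bounds: (7/16, 1/2). Value = 15/32
The surreal number with sign expansion +--+++ is 15/32.

15/32
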